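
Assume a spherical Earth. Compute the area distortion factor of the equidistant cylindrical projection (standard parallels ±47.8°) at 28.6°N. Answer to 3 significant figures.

In the equirectangular projection with standard parallel φ₀ = 47.8° (x = Rλ cos φ₀, y = Rφ), meridians are true-scale (h = 1) and the parallel scale is k = cos φ₀ / cos φ.
Areal scale = h·k = 1 × cos φ₀ / cos φ; at 28.6°, h = 1.000, k = 0.7651, so h·k = 0.7651.

0.765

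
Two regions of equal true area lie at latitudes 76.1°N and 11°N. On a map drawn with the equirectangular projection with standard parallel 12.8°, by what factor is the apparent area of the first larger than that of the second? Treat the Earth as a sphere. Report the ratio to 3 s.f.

With standard parallel φ₀ = 12.8°, the equirectangular projection gives x = Rλ cos φ₀, y = Rφ, so h = 1 and k = cos 12.8° / cos φ.
Areal scale at 76.1°: h·k = 1.000 × 4.059 = 4.059.
Areal scale at 11°: h·k = 1.000 × 0.9934 = 0.9934.
Ratio = 4.059/0.9934 ≈ 4.09.

4.09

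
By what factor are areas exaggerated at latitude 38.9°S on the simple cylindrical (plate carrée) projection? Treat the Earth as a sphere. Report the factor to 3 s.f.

For the equirectangular projection with φ₀ = 0 (plate carrée), h = 1 along meridians and k = sec φ along parallels.
Areal scale = h·k = 1 × sec φ; at 38.9°, h = 1.000, k = 1.285, so h·k = 1.285.

1.28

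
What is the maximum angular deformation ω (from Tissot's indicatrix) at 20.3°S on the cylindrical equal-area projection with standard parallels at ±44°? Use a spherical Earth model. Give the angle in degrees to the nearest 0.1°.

A cylindrical equal-area projection with standard parallel φ₀ has meridian scale h = cos φ / cos φ₀ and parallel scale k = cos φ₀ / cos φ (so areas are preserved, h·k = 1).
At 20.3°: h = 1.304, k = 0.7670; principal scales a = 1.304, b = 0.7670.
sin(ω/2) = (a − b)/(a + b) = 0.5368/2.071 = 0.2592, so ω = 2 arcsin(0.2592) ≈ 30.1°.

30.1°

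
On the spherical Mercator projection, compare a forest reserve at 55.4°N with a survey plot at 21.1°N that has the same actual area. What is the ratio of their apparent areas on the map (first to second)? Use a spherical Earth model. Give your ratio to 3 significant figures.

2.70

On Mercator, area is exaggerated by sec²φ = 1/cos²φ.
At 55.4°: sec²(55.4°) = 1/0.5678² = 3.101.
At 21.1°: sec²(21.1°) = 1/0.9330² = 1.149.
Ratio = 3.101/1.149 = cos²(21.1°)/cos²(55.4°) ≈ 2.70.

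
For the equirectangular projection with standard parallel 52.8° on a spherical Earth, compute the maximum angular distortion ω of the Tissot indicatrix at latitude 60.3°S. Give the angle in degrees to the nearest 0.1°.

11.4°

With standard parallel φ₀ = 52.8°, the equirectangular projection gives x = Rλ cos φ₀, y = Rφ, so h = 1 and k = cos 52.8° / cos φ.
At 60.3°: h = 1.000, k = 1.220; principal scales a = 1.220, b = 1.000.
sin(ω/2) = (a − b)/(a + b) = 0.2203/2.220 = 0.09921, so ω = 2 arcsin(0.09921) ≈ 11.4°.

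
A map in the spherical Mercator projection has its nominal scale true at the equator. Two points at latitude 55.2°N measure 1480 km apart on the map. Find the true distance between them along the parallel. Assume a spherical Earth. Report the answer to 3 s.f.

The Mercator projection is conformal; its linear scale factor is the same in every direction and equals sec φ = 1/cos φ.
Along the parallel at 55.2°, map distances are exaggerated by k = sec 55.2° = 1.752.
True distance = 1480 / 1.752 = 1480 × cos 55.2° ≈ 845 km.

845 km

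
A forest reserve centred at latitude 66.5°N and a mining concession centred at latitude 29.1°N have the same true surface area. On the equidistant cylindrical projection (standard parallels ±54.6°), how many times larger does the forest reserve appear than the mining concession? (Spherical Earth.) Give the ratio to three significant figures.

2.19

With standard parallel φ₀ = 54.6°, the equirectangular projection gives x = Rλ cos φ₀, y = Rφ, so h = 1 and k = cos 54.6° / cos φ.
Areal scale at 66.5°: h·k = 1.000 × 1.453 = 1.453.
Areal scale at 29.1°: h·k = 1.000 × 0.6630 = 0.6630.
Ratio = 1.453/0.6630 ≈ 2.19.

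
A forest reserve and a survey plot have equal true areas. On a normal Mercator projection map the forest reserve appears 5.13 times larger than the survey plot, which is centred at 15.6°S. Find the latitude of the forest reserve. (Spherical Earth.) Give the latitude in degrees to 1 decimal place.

For equal true areas on Mercator, apparent areas scale as sec²φ, so the ratio is cos²φ₂ / cos²φ₁.
cos²φ₂ / cos²φ₁ = 5.13  ⇒  cos φ₁ = cos 15.6° / √5.13 = 0.9632/2.265 = 0.4252.
φ₁ = arccos(0.4252) ≈ 64.8°.

64.8°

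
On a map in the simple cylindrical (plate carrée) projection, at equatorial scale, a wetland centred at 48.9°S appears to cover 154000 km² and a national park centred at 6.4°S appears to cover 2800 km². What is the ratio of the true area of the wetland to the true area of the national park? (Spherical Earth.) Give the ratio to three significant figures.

Plate carrée has h = 1 and k = sec φ, giving areal scale sec φ; true area = (apparent area) · cos φ.
True area of wetland: 154000 × cos(48.9°) = 154000 × 0.6574 = 101200 km².
True area of national park: 2800 × cos(6.4°) = 2800 × 0.9938 = 2783 km².
Ratio = 101200 / 2783 ≈ 36.4.

36.4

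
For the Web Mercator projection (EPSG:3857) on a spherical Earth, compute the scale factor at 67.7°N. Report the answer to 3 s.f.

Mercator is conformal, so the point scale is isotropic: h = k = sec φ = 1/cos φ.
k = 1/cos 67.7° = 1/0.3795 = 2.635.

2.64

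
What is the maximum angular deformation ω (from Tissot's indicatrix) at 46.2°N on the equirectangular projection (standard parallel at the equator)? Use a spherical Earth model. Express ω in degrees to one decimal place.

In the plate carrée (x = Rλ, y = Rφ), meridians are true-scale (h = 1) and parallels are stretched by k = sec φ.
At 46.2°: h = 1.000, k = 1.445; principal scales a = 1.445, b = 1.000.
sin(ω/2) = (a − b)/(a + b) = 0.4448/2.445 = 0.1819, so ω = 2 arcsin(0.1819) ≈ 21.0°.

21.0°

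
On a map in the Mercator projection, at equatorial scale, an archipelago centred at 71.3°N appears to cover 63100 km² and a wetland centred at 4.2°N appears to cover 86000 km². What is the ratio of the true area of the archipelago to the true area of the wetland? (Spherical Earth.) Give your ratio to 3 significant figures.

0.0758

Mercator's areal exaggeration is sec²φ; hence true area = (apparent area) · cos²φ.
True area of archipelago: 63100 × cos²(71.3°) = 63100 × 0.1028 = 6486 km².
True area of wetland: 86000 × cos²(4.2°) = 86000 × 0.9946 = 85540 km².
Ratio = 6486 / 85540 ≈ 0.0758.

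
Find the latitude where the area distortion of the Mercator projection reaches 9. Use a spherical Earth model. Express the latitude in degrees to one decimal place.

70.5°

Mercator areal scale is sec²φ.
sec²φ = 9  ⇒  cos²φ = 0.1111  ⇒  cos φ = 0.3333.
φ = arccos(0.3333) ≈ 70.5°.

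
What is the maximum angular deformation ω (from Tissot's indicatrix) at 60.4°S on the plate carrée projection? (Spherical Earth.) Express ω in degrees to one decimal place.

39.6°

For the equirectangular projection with φ₀ = 0 (plate carrée), h = 1 along meridians and k = sec φ along parallels.
At 60.4°: h = 1.000, k = 2.025; principal scales a = 2.025, b = 1.000.
sin(ω/2) = (a − b)/(a + b) = 1.025/3.025 = 0.3387, so ω = 2 arcsin(0.3387) ≈ 39.6°.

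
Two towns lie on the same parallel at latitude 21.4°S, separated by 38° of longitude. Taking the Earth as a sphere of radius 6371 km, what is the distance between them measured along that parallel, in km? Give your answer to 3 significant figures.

3930 km

Arc length along a parallel = R cos φ · Δλ (with Δλ in radians).
= 6371 × cos 21.4° × (38° × π/180) = 6371 × 0.9311 × 0.6632 ≈ 3930 km.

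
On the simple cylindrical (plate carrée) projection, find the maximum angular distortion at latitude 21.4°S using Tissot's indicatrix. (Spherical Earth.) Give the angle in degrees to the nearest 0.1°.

For the equirectangular projection with φ₀ = 0 (plate carrée), h = 1 along meridians and k = sec φ along parallels.
At 21.4°: h = 1.000, k = 1.074; principal scales a = 1.074, b = 1.000.
sin(ω/2) = (a − b)/(a + b) = 0.07405/2.074 = 0.03570, so ω = 2 arcsin(0.03570) ≈ 4.1°.

4.1°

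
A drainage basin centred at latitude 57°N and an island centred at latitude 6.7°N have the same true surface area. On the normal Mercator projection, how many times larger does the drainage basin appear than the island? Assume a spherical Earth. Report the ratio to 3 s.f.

3.33

On Mercator, area is exaggerated by sec²φ = 1/cos²φ.
At 57°: sec²(57°) = 1/0.5446² = 3.371.
At 6.7°: sec²(6.7°) = 1/0.9932² = 1.014.
Ratio = 3.371/1.014 = cos²(6.7°)/cos²(57°) ≈ 3.33.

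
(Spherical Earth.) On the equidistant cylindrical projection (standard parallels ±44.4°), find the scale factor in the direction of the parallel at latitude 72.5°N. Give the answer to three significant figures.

2.38

With standard parallel φ₀ = 44.4°, the equirectangular projection gives x = Rλ cos φ₀, y = Rφ, so h = 1 and k = cos 44.4° / cos φ.
k = cos 44.4° / cos 72.5° = 0.7145/0.3007 = 2.376.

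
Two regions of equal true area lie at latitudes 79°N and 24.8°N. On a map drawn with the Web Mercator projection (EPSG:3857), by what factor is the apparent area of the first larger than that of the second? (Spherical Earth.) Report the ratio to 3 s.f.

22.6

On Mercator, area is exaggerated by sec²φ = 1/cos²φ.
At 79°: sec²(79°) = 1/0.1908² = 27.47.
At 24.8°: sec²(24.8°) = 1/0.9078² = 1.214.
Ratio = 27.47/1.214 = cos²(24.8°)/cos²(79°) ≈ 22.6.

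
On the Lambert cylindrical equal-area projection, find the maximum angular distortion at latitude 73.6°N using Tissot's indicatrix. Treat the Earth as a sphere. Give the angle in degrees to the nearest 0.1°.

116.9°

The Lambert cylindrical equal-area projection is the cylindrical equal-area projection with its standard parallel at the equator (φ₀ = 0). Cylindrical equal-area (φ₀ = 0°): h = cos φ / cos 0° along meridians, k = cos 0° / cos φ along parallels; h·k = 1.
At 73.6°: h = 0.2823, k = 3.542; principal scales a = 3.542, b = 0.2823.
sin(ω/2) = (a − b)/(a + b) = 3.259/3.824 = 0.8523, so ω = 2 arcsin(0.8523) ≈ 116.9°.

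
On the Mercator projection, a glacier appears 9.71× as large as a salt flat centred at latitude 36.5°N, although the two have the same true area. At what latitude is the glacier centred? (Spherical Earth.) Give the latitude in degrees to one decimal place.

75.1°

Mercator areal scale is sec²φ, so apparent-area ratio = sec²φ₁ / sec²φ₂ = cos²φ₂ / cos²φ₁.
cos²φ₂ / cos²φ₁ = 9.71  ⇒  cos φ₁ = cos 36.5° / √9.71 = 0.8039/3.116 = 0.2580.
φ₁ = arccos(0.2580) ≈ 75.1°.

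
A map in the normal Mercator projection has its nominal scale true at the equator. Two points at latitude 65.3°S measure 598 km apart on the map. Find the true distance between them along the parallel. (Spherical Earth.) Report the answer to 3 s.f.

250 km

For Mercator, h = k = sec φ (a conformal cylindrical projection has a single point scale, 1/cos φ).
Along the parallel at 65.3°, map distances are exaggerated by k = sec 65.3° = 2.393.
True distance = 598 / 2.393 = 598 × cos 65.3° ≈ 250 km.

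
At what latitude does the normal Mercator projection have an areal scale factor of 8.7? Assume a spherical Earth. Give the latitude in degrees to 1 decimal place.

Mercator areal scale is sec²φ.
sec²φ = 8.7  ⇒  cos²φ = 0.1149  ⇒  cos φ = 0.3390.
φ = arccos(0.3390) ≈ 70.2°.

70.2°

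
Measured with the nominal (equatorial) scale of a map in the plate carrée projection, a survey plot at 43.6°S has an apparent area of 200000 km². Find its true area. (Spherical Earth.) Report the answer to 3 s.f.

145000 km²

Plate carrée maps x = Rλ, y = Rφ. The meridian scale is h = 1 and the parallel scale is k = 1/cos φ = sec φ.
Areal scale = h·k = 1 × sec φ; at 43.6°, h = 1.000, k = 1.381, so h·k = 1.381.
True area = apparent / (areal scale) = 200000 / 1.381 ≈ 145000 km².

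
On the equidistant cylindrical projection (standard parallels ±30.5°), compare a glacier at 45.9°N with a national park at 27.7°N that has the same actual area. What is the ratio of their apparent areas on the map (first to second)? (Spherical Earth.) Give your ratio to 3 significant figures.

The equidistant cylindrical projection with φ₀ = 30.5° has h = 1 (meridians true) and k = cos φ₀ / cos φ along parallels.
Areal scale at 45.9°: h·k = 1.000 × 1.238 = 1.238.
Areal scale at 27.7°: h·k = 1.000 × 0.9732 = 0.9732.
Ratio = 1.238/0.9732 ≈ 1.27.

1.27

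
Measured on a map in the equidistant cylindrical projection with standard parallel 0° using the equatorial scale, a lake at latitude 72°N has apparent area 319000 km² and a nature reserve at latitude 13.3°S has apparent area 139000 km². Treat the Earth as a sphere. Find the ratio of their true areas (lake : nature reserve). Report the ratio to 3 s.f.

0.729

Plate carrée has h = 1 and k = sec φ, giving areal scale sec φ; true area = (apparent area) · cos φ.
True area of lake: 319000 × cos(72°) = 319000 × 0.3090 = 98580 km².
True area of nature reserve: 139000 × cos(13.3°) = 139000 × 0.9732 = 135300 km².
Ratio = 98580 / 135300 ≈ 0.729.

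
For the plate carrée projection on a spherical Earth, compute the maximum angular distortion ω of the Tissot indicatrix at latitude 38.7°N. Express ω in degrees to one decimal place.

Plate carrée maps x = Rλ, y = Rφ. The meridian scale is h = 1 and the parallel scale is k = 1/cos φ = sec φ.
At 38.7°: h = 1.000, k = 1.281; principal scales a = 1.281, b = 1.000.
sin(ω/2) = (a − b)/(a + b) = 0.2813/2.281 = 0.1233, so ω = 2 arcsin(0.1233) ≈ 14.2°.

14.2°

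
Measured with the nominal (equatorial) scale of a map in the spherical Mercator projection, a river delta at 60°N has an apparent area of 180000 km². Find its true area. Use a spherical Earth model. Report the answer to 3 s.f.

45000 km²

For Mercator, h = k = sec φ (a conformal cylindrical projection has a single point scale, 1/cos φ).
Areal scale = k² = sec²φ = 1/cos²(60°) = 1/0.5000² = 4.000.
True area = apparent / (areal scale) = 180000 / 4.000 ≈ 45000 km².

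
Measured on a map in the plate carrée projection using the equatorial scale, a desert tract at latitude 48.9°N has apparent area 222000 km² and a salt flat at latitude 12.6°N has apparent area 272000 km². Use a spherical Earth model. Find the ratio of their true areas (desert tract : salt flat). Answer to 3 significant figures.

0.550

Plate carrée has h = 1 and k = sec φ, giving areal scale sec φ; true area = (apparent area) · cos φ.
True area of desert tract: 222000 × cos(48.9°) = 222000 × 0.6574 = 145900 km².
True area of salt flat: 272000 × cos(12.6°) = 272000 × 0.9759 = 265400 km².
Ratio = 145900 / 265400 ≈ 0.550.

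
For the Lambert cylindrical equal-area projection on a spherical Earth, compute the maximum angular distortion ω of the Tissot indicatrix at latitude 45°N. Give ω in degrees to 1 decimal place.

The Lambert cylindrical equal-area projection is the cylindrical equal-area projection with its standard parallel at the equator (φ₀ = 0). Cylindrical equal-area (φ₀ = 0°): h = cos φ / cos 0° along meridians, k = cos 0° / cos φ along parallels; h·k = 1.
At 45°: h = 0.7071, k = 1.414; principal scales a = 1.414, b = 0.7071.
sin(ω/2) = (a − b)/(a + b) = 0.7071/2.121 = 0.3333, so ω = 2 arcsin(0.3333) ≈ 38.9°.

38.9°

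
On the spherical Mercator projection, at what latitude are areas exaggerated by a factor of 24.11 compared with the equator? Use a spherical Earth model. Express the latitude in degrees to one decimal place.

78.2°

Mercator areal scale is sec²φ.
sec²φ = 24.11  ⇒  cos²φ = 0.04148  ⇒  cos φ = 0.2037.
φ = arccos(0.2037) ≈ 78.2°.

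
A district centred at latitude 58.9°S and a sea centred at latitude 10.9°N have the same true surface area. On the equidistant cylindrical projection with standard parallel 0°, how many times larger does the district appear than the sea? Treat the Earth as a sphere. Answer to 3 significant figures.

In the plate carrée (x = Rλ, y = Rφ), meridians are true-scale (h = 1) and parallels are stretched by k = sec φ.
Areal scale at 58.9°: h·k = 1.000 × 1.936 = 1.936.
Areal scale at 10.9°: h·k = 1.000 × 1.018 = 1.018.
Ratio = 1.936/1.018 ≈ 1.90.

1.90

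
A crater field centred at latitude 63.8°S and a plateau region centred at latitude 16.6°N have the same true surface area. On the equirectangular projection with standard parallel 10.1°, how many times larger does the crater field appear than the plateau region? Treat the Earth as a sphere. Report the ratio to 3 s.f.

2.17

The equidistant cylindrical projection with φ₀ = 10.1° has h = 1 (meridians true) and k = cos φ₀ / cos φ along parallels.
Areal scale at 63.8°: h·k = 1.000 × 2.230 = 2.230.
Areal scale at 16.6°: h·k = 1.000 × 1.027 = 1.027.
Ratio = 2.230/1.027 ≈ 2.17.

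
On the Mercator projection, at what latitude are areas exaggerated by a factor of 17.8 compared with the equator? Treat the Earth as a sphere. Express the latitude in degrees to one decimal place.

Mercator areal scale is sec²φ.
sec²φ = 17.8  ⇒  cos²φ = 0.05618  ⇒  cos φ = 0.2370.
φ = arccos(0.2370) ≈ 76.3°.

76.3°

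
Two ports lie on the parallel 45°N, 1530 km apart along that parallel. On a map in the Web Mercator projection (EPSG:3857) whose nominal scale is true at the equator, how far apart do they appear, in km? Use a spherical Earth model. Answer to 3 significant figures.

2160 km

The Mercator projection is conformal; its linear scale factor is the same in every direction and equals sec φ = 1/cos φ.
Along the parallel, k = sec 45° = 1/0.7071 = 1.414.
Map distance = 1530 × 1.414 ≈ 2160 km.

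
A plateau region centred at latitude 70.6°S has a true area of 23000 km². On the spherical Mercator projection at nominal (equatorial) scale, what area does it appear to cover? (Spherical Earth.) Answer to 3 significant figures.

The Mercator projection is conformal; its linear scale factor is the same in every direction and equals sec φ = 1/cos φ.
Areal scale = k² = sec²φ = 1/cos²(70.6°) = 1/0.3322² = 9.064.
Apparent area = 23000 × 9.064 ≈ 208000 km².

208000 km²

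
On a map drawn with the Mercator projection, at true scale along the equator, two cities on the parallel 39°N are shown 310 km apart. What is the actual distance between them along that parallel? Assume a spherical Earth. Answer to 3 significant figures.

For Mercator, h = k = sec φ (a conformal cylindrical projection has a single point scale, 1/cos φ).
Along the parallel at 39°, map distances are exaggerated by k = sec 39° = 1.287.
True distance = 310 / 1.287 = 310 × cos 39° ≈ 241 km.

241 km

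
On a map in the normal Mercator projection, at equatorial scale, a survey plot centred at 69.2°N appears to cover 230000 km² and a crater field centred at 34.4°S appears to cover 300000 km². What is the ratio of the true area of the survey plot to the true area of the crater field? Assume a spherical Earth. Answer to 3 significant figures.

0.142

On Mercator the areal scale is sec²φ, so true area = apparent × cos²φ.
True area of survey plot: 230000 × cos²(69.2°) = 230000 × 0.1261 = 29000 km².
True area of crater field: 300000 × cos²(34.4°) = 300000 × 0.6808 = 204200 km².
Ratio = 29000 / 204200 ≈ 0.142.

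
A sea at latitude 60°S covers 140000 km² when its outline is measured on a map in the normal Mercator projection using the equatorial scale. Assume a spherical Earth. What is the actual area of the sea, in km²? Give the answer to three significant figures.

The Mercator projection is conformal; its linear scale factor is the same in every direction and equals sec φ = 1/cos φ.
Areal scale = k² = sec²φ = 1/cos²(60°) = 1/0.5000² = 4.000.
True area = apparent / (areal scale) = 140000 / 4.000 ≈ 35000 km².

35000 km²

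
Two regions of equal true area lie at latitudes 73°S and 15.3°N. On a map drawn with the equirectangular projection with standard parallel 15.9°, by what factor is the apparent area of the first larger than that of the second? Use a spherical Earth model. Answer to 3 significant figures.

3.30

The equidistant cylindrical projection with φ₀ = 15.9° has h = 1 (meridians true) and k = cos φ₀ / cos φ along parallels.
Areal scale at 73°: h·k = 1.000 × 3.289 = 3.289.
Areal scale at 15.3°: h·k = 1.000 × 0.9971 = 0.9971.
Ratio = 3.289/0.9971 ≈ 3.30.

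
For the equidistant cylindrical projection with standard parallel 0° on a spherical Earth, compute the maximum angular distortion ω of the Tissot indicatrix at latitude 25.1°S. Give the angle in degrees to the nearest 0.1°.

In the plate carrée (x = Rλ, y = Rφ), meridians are true-scale (h = 1) and parallels are stretched by k = sec φ.
At 25.1°: h = 1.000, k = 1.104; principal scales a = 1.104, b = 1.000.
sin(ω/2) = (a − b)/(a + b) = 0.1043/2.104 = 0.04956, so ω = 2 arcsin(0.04956) ≈ 5.7°.

5.7°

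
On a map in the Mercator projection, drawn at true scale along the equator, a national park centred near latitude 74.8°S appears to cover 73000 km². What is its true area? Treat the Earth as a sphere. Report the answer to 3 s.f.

5020 km²

The Mercator projection is conformal; its linear scale factor is the same in every direction and equals sec φ = 1/cos φ.
Areal scale = k² = sec²φ = 1/cos²(74.8°) = 1/0.2622² = 14.55.
True area = apparent / (areal scale) = 73000 / 14.55 ≈ 5020 km².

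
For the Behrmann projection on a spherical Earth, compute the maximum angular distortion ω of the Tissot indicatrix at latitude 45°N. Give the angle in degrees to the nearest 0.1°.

Behrmann is a cylindrical equal-area projection with standard parallels at ±30°. For cylindrical equal-area with standard parallel φ₀, h = cos φ / cos φ₀ and k = cos φ₀ / cos φ, so h·k = 1.
At 45°: h = 0.8165, k = 1.225; principal scales a = 1.225, b = 0.8165.
sin(ω/2) = (a − b)/(a + b) = 0.4082/2.041 = 0.2000, so ω = 2 arcsin(0.2000) ≈ 23.1°.

23.1°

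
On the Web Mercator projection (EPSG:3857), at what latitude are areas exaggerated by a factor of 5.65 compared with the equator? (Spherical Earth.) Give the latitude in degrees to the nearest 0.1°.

65.1°

Mercator areal scale is sec²φ.
sec²φ = 5.65  ⇒  cos²φ = 0.1770  ⇒  cos φ = 0.4207.
φ = arccos(0.4207) ≈ 65.1°.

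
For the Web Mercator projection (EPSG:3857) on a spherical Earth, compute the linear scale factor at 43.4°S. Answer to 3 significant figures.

1.38

For Mercator, h = k = sec φ (a conformal cylindrical projection has a single point scale, 1/cos φ).
k = 1/cos 43.4° = 1/0.7266 = 1.376.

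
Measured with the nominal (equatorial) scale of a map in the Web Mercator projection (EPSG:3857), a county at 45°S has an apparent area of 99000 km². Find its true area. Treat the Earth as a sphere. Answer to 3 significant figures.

49500 km²

The Mercator projection is conformal; its linear scale factor is the same in every direction and equals sec φ = 1/cos φ.
Areal scale = k² = sec²φ = 1/cos²(45°) = 1/0.7071² = 2.000.
True area = apparent / (areal scale) = 99000 / 2.000 ≈ 49500 km².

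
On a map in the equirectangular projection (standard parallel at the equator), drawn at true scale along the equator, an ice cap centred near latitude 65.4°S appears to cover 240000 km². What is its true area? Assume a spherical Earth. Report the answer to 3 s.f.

99900 km²

In the plate carrée (x = Rλ, y = Rφ), meridians are true-scale (h = 1) and parallels are stretched by k = sec φ.
Areal scale = h·k = 1 × sec φ; at 65.4°, h = 1.000, k = 2.402, so h·k = 2.402.
True area = apparent / (areal scale) = 240000 / 2.402 ≈ 99900 km².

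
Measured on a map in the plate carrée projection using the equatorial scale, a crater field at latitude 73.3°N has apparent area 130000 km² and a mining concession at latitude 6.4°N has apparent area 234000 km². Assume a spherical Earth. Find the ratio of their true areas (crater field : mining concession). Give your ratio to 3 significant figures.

0.161

Plate carrée has h = 1 and k = sec φ, giving areal scale sec φ; true area = (apparent area) · cos φ.
True area of crater field: 130000 × cos(73.3°) = 130000 × 0.2874 = 37360 km².
True area of mining concession: 234000 × cos(6.4°) = 234000 × 0.9938 = 232500 km².
Ratio = 37360 / 232500 ≈ 0.161.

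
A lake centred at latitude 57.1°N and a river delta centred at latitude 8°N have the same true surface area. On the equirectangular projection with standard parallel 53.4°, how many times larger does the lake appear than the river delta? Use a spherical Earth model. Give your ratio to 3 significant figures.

1.82

The equidistant cylindrical projection with φ₀ = 53.4° has h = 1 (meridians true) and k = cos φ₀ / cos φ along parallels.
Areal scale at 57.1°: h·k = 1.000 × 1.098 = 1.098.
Areal scale at 8°: h·k = 1.000 × 0.6021 = 0.6021.
Ratio = 1.098/0.6021 ≈ 1.82.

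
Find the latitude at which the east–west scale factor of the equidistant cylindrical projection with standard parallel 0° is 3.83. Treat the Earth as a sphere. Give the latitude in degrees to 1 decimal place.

Plate carrée: h = 1, k = sec φ along parallels.
sec φ = 3.83  ⇒  cos φ = 0.2611  ⇒  φ ≈ 74.9°.

74.9°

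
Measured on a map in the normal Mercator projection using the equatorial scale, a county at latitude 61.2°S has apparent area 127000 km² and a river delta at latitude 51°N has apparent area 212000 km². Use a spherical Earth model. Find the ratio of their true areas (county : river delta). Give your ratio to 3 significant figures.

0.351

Since Mercator area scale is 1/cos²φ, the true area equals the apparent area multiplied by cos²φ.
True area of county: 127000 × cos²(61.2°) = 127000 × 0.2321 = 29470 km².
True area of river delta: 212000 × cos²(51°) = 212000 × 0.3960 = 83960 km².
Ratio = 29470 / 83960 ≈ 0.351.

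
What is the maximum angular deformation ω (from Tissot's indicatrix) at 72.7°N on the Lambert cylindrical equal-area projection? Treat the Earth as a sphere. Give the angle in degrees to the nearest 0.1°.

The Lambert cylindrical equal-area projection is the cylindrical equal-area projection with its standard parallel at the equator (φ₀ = 0). A cylindrical equal-area projection with standard parallel φ₀ has meridian scale h = cos φ / cos φ₀ and parallel scale k = cos φ₀ / cos φ (so areas are preserved, h·k = 1).
At 72.7°: h = 0.2974, k = 3.363; principal scales a = 3.363, b = 0.2974.
sin(ω/2) = (a − b)/(a + b) = 3.065/3.660 = 0.8375, so ω = 2 arcsin(0.8375) ≈ 113.8°.

113.8°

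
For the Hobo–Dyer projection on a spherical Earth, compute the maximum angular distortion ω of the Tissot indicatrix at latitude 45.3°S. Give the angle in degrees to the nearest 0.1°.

13.8°

The Hobo–Dyer projection is cylindrical equal-area with φ₀ = 37.5°. A cylindrical equal-area projection with standard parallel φ₀ has meridian scale h = cos φ / cos φ₀ and parallel scale k = cos φ₀ / cos φ (so areas are preserved, h·k = 1).
At 45.3°: h = 0.8866, k = 1.128; principal scales a = 1.128, b = 0.8866.
sin(ω/2) = (a − b)/(a + b) = 0.2413/2.015 = 0.1198, so ω = 2 arcsin(0.1198) ≈ 13.8°.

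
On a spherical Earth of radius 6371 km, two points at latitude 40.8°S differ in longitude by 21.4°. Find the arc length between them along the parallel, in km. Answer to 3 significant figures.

1800 km

Arc length along a parallel = R cos φ · Δλ (with Δλ in radians).
= 6371 × cos 40.8° × (21.4° × π/180) = 6371 × 0.7570 × 0.3735 ≈ 1800 km.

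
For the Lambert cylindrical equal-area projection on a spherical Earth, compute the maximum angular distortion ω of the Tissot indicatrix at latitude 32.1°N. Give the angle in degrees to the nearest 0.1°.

18.9°

The Lambert cylindrical equal-area projection is the cylindrical equal-area projection with its standard parallel at the equator (φ₀ = 0). Cylindrical equal-area (φ₀ = 0°): h = cos φ / cos 0° along meridians, k = cos 0° / cos φ along parallels; h·k = 1.
At 32.1°: h = 0.8471, k = 1.180; principal scales a = 1.180, b = 0.8471.
sin(ω/2) = (a − b)/(a + b) = 0.3333/2.028 = 0.1644, so ω = 2 arcsin(0.1644) ≈ 18.9°.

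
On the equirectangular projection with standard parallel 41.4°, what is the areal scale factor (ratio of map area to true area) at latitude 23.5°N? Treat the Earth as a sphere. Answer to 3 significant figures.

The equidistant cylindrical projection with φ₀ = 41.4° has h = 1 (meridians true) and k = cos φ₀ / cos φ along parallels.
Areal scale = h·k = 1 × cos φ₀ / cos φ; at 23.5°, h = 1.000, k = 0.8180, so h·k = 0.8180.

0.818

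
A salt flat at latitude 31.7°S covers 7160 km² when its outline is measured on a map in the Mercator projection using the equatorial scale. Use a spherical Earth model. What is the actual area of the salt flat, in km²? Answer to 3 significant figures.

For Mercator, h = k = sec φ (a conformal cylindrical projection has a single point scale, 1/cos φ).
Areal scale = k² = sec²φ = 1/cos²(31.7°) = 1/0.8508² = 1.381.
True area = apparent / (areal scale) = 7160 / 1.381 ≈ 5180 km².

5180 km²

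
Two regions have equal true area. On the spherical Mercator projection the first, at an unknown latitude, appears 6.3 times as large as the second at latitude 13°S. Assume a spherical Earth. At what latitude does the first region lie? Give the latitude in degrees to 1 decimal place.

On Mercator, (apparent₁)/(apparent₂) = sec²φ₁ / sec²φ₂ when true areas are equal.
cos²φ₂ / cos²φ₁ = 6.3  ⇒  cos φ₁ = cos 13° / √6.3 = 0.9744/2.510 = 0.3882.
φ₁ = arccos(0.3882) ≈ 67.2°.

67.2°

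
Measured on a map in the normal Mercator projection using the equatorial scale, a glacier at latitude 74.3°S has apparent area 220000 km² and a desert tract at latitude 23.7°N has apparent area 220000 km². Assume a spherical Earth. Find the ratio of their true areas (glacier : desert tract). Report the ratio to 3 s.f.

Mercator's areal exaggeration is sec²φ; hence true area = (apparent area) · cos²φ.
True area of glacier: 220000 × cos²(74.3°) = 220000 × 0.07322 = 16110 km².
True area of desert tract: 220000 × cos²(23.7°) = 220000 × 0.8384 = 184500 km².
Ratio = 16110 / 184500 ≈ 0.0873.

0.0873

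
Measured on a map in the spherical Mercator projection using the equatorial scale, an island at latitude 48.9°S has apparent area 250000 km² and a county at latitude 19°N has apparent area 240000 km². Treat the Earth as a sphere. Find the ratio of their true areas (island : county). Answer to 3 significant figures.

Since Mercator area scale is 1/cos²φ, the true area equals the apparent area multiplied by cos²φ.
True area of island: 250000 × cos²(48.9°) = 250000 × 0.4321 = 108000 km².
True area of county: 240000 × cos²(19°) = 240000 × 0.8940 = 214600 km².
Ratio = 108000 / 214600 ≈ 0.504.

0.504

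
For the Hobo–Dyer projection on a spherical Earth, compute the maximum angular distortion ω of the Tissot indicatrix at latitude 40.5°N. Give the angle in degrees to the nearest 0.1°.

4.9°

The Hobo–Dyer projection is cylindrical equal-area with φ₀ = 37.5°. Cylindrical equal-area (φ₀ = 37.5°): h = cos φ / cos 37.5° along meridians, k = cos 37.5° / cos φ along parallels; h·k = 1.
At 40.5°: h = 0.9585, k = 1.043; principal scales a = 1.043, b = 0.9585.
sin(ω/2) = (a − b)/(a + b) = 0.08486/2.002 = 0.04239, so ω = 2 arcsin(0.04239) ≈ 4.9°.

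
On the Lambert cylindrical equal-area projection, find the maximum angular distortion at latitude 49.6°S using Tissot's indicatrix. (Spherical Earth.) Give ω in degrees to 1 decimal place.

48.2°

The Lambert cylindrical equal-area projection is the cylindrical equal-area projection with its standard parallel at the equator (φ₀ = 0). A cylindrical equal-area projection with standard parallel φ₀ has meridian scale h = cos φ / cos φ₀ and parallel scale k = cos φ₀ / cos φ (so areas are preserved, h·k = 1).
At 49.6°: h = 0.6481, k = 1.543; principal scales a = 1.543, b = 0.6481.
sin(ω/2) = (a − b)/(a + b) = 0.8948/2.191 = 0.4084, so ω = 2 arcsin(0.4084) ≈ 48.2°.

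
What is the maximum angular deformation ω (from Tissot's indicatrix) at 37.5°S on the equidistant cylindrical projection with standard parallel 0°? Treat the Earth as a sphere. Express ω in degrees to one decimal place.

13.2°

For the equirectangular projection with φ₀ = 0 (plate carrée), h = 1 along meridians and k = sec φ along parallels.
At 37.5°: h = 1.000, k = 1.260; principal scales a = 1.260, b = 1.000.
sin(ω/2) = (a − b)/(a + b) = 0.2605/2.260 = 0.1152, so ω = 2 arcsin(0.1152) ≈ 13.2°.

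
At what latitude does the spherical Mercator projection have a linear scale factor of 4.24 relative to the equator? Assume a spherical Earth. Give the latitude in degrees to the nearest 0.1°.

76.4°

Mercator scale is k = sec φ = 1/cos φ.
1/cos φ = 4.24  ⇒  cos φ = 0.2358  ⇒  φ = arccos(0.2358) ≈ 76.4°.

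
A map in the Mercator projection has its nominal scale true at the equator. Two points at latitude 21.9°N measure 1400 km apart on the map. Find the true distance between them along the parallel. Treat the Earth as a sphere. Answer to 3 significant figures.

1300 km

The Mercator projection is conformal; its linear scale factor is the same in every direction and equals sec φ = 1/cos φ.
Along the parallel at 21.9°, map distances are exaggerated by k = sec 21.9° = 1.078.
True distance = 1400 / 1.078 = 1400 × cos 21.9° ≈ 1300 km.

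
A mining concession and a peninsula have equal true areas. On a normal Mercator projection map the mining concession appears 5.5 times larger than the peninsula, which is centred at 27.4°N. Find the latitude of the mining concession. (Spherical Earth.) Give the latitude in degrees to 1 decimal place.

67.8°

For equal true areas on Mercator, apparent areas scale as sec²φ, so the ratio is cos²φ₂ / cos²φ₁.
cos²φ₂ / cos²φ₁ = 5.5  ⇒  cos φ₁ = cos 27.4° / √5.5 = 0.8878/2.345 = 0.3786.
φ₁ = arccos(0.3786) ≈ 67.8°.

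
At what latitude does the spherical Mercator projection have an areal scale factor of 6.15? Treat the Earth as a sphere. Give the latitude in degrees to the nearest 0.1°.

66.2°

Mercator areal scale is sec²φ.
sec²φ = 6.15  ⇒  cos²φ = 0.1626  ⇒  cos φ = 0.4032.
φ = arccos(0.4032) ≈ 66.2°.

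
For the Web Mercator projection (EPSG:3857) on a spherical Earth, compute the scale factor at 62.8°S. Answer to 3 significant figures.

2.19

For Mercator, h = k = sec φ (a conformal cylindrical projection has a single point scale, 1/cos φ).
k = 1/cos 62.8° = 1/0.4571 = 2.188.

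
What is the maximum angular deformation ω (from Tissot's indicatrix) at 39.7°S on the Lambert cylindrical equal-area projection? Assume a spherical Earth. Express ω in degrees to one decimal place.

The Lambert cylindrical equal-area projection is the cylindrical equal-area projection with its standard parallel at the equator (φ₀ = 0). For cylindrical equal-area with standard parallel φ₀, h = cos φ / cos φ₀ and k = cos φ₀ / cos φ, so h·k = 1.
At 39.7°: h = 0.7694, k = 1.300; principal scales a = 1.300, b = 0.7694.
sin(ω/2) = (a − b)/(a + b) = 0.5303/2.069 = 0.2563, so ω = 2 arcsin(0.2563) ≈ 29.7°.

29.7°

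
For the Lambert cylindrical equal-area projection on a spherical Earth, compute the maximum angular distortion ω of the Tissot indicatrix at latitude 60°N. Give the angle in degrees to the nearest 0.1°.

The Lambert cylindrical equal-area projection is the cylindrical equal-area projection with its standard parallel at the equator (φ₀ = 0). For cylindrical equal-area with standard parallel φ₀, h = cos φ / cos φ₀ and k = cos φ₀ / cos φ, so h·k = 1.
At 60°: h = 0.5000, k = 2.000; principal scales a = 2.000, b = 0.5000.
sin(ω/2) = (a − b)/(a + b) = 1.500/2.500 = 0.6000, so ω = 2 arcsin(0.6000) ≈ 73.7°.

73.7°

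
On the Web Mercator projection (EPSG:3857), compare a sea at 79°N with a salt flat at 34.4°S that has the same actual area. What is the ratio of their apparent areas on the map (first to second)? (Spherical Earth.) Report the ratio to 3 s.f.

18.7

Mercator is conformal with k = sec φ, so areal scale = k² = sec²φ.
At 79°: sec²(79°) = 1/0.1908² = 27.47.
At 34.4°: sec²(34.4°) = 1/0.8251² = 1.469.
Ratio = 27.47/1.469 = cos²(34.4°)/cos²(79°) ≈ 18.7.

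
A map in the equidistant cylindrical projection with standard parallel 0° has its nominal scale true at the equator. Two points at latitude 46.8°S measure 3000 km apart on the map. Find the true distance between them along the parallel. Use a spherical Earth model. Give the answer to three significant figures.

2050 km

Plate carrée maps x = Rλ, y = Rφ. The meridian scale is h = 1 and the parallel scale is k = 1/cos φ = sec φ.
Along the parallel at 46.8°, map distances are exaggerated by k = sec 46.8° = 1.461.
True distance = 3000 / 1.461 = 3000 × cos 46.8° ≈ 2050 km.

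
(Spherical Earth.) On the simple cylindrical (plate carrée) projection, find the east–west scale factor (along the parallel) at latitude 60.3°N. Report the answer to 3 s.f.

2.02

Plate carrée maps x = Rλ, y = Rφ. The meridian scale is h = 1 and the parallel scale is k = 1/cos φ = sec φ.
k = 1/cos 60.3° = 1/0.4955 = 2.018.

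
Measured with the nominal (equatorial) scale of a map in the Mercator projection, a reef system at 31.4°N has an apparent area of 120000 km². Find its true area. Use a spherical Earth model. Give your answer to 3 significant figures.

Mercator is conformal, so the point scale is isotropic: h = k = sec φ = 1/cos φ.
Areal scale = k² = sec²φ = 1/cos²(31.4°) = 1/0.8536² = 1.373.
True area = apparent / (areal scale) = 120000 / 1.373 ≈ 87400 km².

87400 km²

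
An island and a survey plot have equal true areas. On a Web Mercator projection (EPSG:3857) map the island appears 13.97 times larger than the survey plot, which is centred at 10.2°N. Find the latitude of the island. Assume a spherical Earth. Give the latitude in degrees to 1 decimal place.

74.7°

For equal true areas on Mercator, apparent areas scale as sec²φ, so the ratio is cos²φ₂ / cos²φ₁.
cos²φ₂ / cos²φ₁ = 13.97  ⇒  cos φ₁ = cos 10.2° / √13.97 = 0.9842/3.738 = 0.2633.
φ₁ = arccos(0.2633) ≈ 74.7°.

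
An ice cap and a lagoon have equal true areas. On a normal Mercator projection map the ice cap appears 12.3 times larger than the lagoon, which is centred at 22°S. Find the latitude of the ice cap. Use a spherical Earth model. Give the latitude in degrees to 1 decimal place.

74.7°

On Mercator, (apparent₁)/(apparent₂) = sec²φ₁ / sec²φ₂ when true areas are equal.
cos²φ₂ / cos²φ₁ = 12.3  ⇒  cos φ₁ = cos 22° / √12.3 = 0.9272/3.507 = 0.2644.
φ₁ = arccos(0.2644) ≈ 74.7°.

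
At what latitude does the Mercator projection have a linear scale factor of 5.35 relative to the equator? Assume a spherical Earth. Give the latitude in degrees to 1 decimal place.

Mercator scale is k = sec φ = 1/cos φ.
1/cos φ = 5.35  ⇒  cos φ = 0.1869  ⇒  φ = arccos(0.1869) ≈ 79.2°.

79.2°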